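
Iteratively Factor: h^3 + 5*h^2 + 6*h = (h + 2)*(h^2 + 3*h) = h*(h + 2)*(h + 3)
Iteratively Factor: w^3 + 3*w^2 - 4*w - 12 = (w - 2)*(w^2 + 5*w + 6) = (w - 2)*(w + 2)*(w + 3)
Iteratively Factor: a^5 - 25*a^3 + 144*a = (a - 3)*(a^4 + 3*a^3 - 16*a^2 - 48*a) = (a - 4)*(a - 3)*(a^3 + 7*a^2 + 12*a) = (a - 4)*(a - 3)*(a + 4)*(a^2 + 3*a) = (a - 4)*(a - 3)*(a + 3)*(a + 4)*(a)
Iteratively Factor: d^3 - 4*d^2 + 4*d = (d)*(d^2 - 4*d + 4) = d*(d - 2)*(d - 2)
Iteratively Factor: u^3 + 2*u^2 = (u)*(u^2 + 2*u) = u*(u + 2)*(u)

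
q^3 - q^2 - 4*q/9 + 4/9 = (q - 1)*(q - 2/3)*(q + 2/3)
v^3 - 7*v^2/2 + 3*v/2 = v*(v - 3)*(v - 1/2)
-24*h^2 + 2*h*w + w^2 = (-4*h + w)*(6*h + w)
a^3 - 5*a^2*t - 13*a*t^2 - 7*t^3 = (a - 7*t)*(a + t)^2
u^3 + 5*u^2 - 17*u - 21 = (u - 3)*(u + 1)*(u + 7)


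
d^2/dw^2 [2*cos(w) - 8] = -2*cos(w)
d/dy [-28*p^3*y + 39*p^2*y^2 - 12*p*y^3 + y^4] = -28*p^3 + 78*p^2*y - 36*p*y^2 + 4*y^3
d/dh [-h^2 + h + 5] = 1 - 2*h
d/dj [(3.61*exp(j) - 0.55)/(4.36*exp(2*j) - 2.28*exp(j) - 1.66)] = (-15.7396*exp(2*j) + 4.796*exp(j) - 7.2466)*exp(j)/(19.0096*exp(4*j) - 19.8816*exp(3*j) - 9.2768*exp(2*j) + 7.5696*exp(j) + 2.7556)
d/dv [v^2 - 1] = 2*v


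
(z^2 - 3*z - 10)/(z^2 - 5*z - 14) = (z - 5)/(z - 7)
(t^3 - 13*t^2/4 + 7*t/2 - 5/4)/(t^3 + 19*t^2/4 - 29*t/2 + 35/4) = (t - 1)/(t + 7)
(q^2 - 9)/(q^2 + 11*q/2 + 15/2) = 2*(q - 3)/(2*q + 5)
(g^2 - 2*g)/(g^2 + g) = (g - 2)/(g + 1)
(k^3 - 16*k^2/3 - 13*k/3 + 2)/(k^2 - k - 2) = (k^2 - 19*k/3 + 2)/(k - 2)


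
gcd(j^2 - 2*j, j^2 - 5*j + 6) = j - 2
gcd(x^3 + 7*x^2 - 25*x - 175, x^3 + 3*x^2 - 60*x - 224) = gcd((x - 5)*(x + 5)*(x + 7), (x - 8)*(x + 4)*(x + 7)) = x + 7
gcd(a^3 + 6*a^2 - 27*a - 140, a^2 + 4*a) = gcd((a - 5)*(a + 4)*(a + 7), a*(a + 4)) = a + 4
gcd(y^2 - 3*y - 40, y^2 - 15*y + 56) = y - 8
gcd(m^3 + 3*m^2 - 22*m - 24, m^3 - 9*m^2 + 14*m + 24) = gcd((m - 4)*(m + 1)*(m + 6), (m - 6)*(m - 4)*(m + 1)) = m^2 - 3*m - 4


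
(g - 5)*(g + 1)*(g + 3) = g^3 - g^2 - 17*g - 15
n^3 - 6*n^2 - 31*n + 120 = (n - 8)*(n - 3)*(n + 5)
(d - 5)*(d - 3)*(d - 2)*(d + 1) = d^4 - 9*d^3 + 21*d^2 + d - 30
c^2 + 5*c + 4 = (c + 1)*(c + 4)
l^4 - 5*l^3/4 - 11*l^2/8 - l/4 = l*(l - 2)*(l + 1/4)*(l + 1/2)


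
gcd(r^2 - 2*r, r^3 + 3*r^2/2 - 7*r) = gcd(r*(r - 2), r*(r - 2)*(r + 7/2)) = r^2 - 2*r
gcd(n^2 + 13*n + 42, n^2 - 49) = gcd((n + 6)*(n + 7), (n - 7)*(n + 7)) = n + 7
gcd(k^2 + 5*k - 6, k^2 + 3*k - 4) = k - 1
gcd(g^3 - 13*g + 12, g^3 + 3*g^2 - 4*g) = g^2 + 3*g - 4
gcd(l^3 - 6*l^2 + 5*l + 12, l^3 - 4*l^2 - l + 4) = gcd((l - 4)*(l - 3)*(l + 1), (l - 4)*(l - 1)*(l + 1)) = l^2 - 3*l - 4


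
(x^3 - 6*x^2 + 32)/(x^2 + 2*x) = x - 8 + 16/x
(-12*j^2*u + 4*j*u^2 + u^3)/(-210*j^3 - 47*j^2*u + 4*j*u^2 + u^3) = u*(-2*j + u)/(-35*j^2 - 2*j*u + u^2)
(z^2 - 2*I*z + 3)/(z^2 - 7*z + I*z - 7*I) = (z - 3*I)/(z - 7)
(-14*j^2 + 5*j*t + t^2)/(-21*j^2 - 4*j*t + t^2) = (14*j^2 - 5*j*t - t^2)/(21*j^2 + 4*j*t - t^2)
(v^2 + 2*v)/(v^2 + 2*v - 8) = v*(v + 2)/(v^2 + 2*v - 8)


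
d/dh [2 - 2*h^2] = -4*h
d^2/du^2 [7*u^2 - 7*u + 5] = 14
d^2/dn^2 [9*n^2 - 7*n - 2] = 18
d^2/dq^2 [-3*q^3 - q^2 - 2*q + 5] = -18*q - 2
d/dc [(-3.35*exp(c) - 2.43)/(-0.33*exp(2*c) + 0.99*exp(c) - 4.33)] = (-1.1055*exp(2*c) - 1.6038*exp(c) + 16.9112)*exp(c)/(0.1089*exp(4*c) - 0.6534*exp(3*c) + 3.8379*exp(2*c) - 8.5734*exp(c) + 18.7489)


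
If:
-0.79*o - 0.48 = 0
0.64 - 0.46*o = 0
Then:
No Solution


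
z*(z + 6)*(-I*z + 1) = -I*z^3 + z^2 - 6*I*z^2 + 6*z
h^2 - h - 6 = (h - 3)*(h + 2)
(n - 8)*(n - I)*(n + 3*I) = n^3 - 8*n^2 + 2*I*n^2 + 3*n - 16*I*n - 24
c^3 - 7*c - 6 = (c - 3)*(c + 1)*(c + 2)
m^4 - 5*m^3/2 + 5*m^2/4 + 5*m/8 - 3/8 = (m - 3/2)*(m - 1)*(m - 1/2)*(m + 1/2)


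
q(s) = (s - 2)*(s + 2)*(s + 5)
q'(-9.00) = 149.00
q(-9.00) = -308.00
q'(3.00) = 53.00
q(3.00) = 40.00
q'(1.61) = 19.88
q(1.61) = -9.31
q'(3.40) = 64.68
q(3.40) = 63.50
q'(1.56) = 18.90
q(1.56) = -10.28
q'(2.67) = 44.09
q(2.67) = 24.00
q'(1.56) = 18.90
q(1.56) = -10.28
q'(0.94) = 8.05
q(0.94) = -18.51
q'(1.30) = 14.07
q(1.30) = -14.55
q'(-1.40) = -12.12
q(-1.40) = -7.34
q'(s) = (s - 2)*(s + 2) + (s - 2)*(s + 5) + (s + 2)*(s + 5)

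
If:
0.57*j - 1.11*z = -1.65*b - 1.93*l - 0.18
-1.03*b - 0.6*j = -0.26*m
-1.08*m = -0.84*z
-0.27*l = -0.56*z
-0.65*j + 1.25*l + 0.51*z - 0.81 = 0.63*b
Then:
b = -6.90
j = 12.33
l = 2.99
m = 1.12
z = 1.44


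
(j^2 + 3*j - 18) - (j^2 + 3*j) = -18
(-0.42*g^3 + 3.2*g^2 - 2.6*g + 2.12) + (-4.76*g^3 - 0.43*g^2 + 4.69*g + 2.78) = -5.18*g^3 + 2.77*g^2 + 2.09*g + 4.9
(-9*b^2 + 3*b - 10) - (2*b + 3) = -9*b^2 + b - 13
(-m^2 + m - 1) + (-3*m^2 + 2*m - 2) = -4*m^2 + 3*m - 3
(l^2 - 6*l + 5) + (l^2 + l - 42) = 2*l^2 - 5*l - 37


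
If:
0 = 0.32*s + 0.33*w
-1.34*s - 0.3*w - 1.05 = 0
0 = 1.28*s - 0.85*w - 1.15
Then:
No Solution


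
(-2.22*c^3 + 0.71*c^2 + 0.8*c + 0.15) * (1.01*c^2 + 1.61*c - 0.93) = -2.2422*c^5 - 2.8571*c^4 + 4.0157*c^3 + 0.7792*c^2 - 0.5025*c - 0.1395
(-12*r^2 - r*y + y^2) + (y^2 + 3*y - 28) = -12*r^2 - r*y + 2*y^2 + 3*y - 28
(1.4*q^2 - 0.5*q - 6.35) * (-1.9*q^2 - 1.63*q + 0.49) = -2.66*q^4 - 1.332*q^3 + 13.566*q^2 + 10.1055*q - 3.1115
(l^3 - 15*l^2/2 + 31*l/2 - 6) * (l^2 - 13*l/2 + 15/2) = l^5 - 14*l^4 + 287*l^3/4 - 163*l^2 + 621*l/4 - 45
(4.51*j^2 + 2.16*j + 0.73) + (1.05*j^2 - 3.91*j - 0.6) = 5.56*j^2 - 1.75*j + 0.13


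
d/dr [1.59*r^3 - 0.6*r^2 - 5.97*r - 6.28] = 4.77*r^2 - 1.2*r - 5.97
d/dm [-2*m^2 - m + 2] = -4*m - 1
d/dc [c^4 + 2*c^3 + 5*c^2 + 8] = 2*c*(2*c^2 + 3*c + 5)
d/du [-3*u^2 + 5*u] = 5 - 6*u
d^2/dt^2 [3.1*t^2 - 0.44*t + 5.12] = 6.20000000000000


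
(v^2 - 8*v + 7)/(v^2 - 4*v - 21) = (v - 1)/(v + 3)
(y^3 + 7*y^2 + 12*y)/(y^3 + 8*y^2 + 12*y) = (y^2 + 7*y + 12)/(y^2 + 8*y + 12)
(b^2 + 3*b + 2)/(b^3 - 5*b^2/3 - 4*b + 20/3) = 3*(b + 1)/(3*b^2 - 11*b + 10)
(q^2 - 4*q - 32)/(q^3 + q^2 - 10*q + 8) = (q - 8)/(q^2 - 3*q + 2)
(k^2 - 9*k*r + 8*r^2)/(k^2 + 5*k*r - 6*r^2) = (k - 8*r)/(k + 6*r)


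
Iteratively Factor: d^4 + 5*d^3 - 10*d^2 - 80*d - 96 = (d - 4)*(d^3 + 9*d^2 + 26*d + 24) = (d - 4)*(d + 4)*(d^2 + 5*d + 6) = (d - 4)*(d + 3)*(d + 4)*(d + 2)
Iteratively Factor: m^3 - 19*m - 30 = (m + 2)*(m^2 - 2*m - 15) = (m - 5)*(m + 2)*(m + 3)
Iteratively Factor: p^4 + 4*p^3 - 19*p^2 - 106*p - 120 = (p + 2)*(p^3 + 2*p^2 - 23*p - 60) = (p + 2)*(p + 4)*(p^2 - 2*p - 15) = (p + 2)*(p + 3)*(p + 4)*(p - 5)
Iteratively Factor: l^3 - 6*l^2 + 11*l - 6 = (l - 3)*(l^2 - 3*l + 2) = (l - 3)*(l - 1)*(l - 2)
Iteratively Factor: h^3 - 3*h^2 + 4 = (h - 2)*(h^2 - h - 2) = (h - 2)^2*(h + 1)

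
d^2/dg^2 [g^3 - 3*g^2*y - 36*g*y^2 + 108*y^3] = 6*g - 6*y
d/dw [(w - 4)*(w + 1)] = 2*w - 3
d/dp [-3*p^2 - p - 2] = -6*p - 1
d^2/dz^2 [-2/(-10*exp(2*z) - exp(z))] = 2*(400*exp(2*z) + 30*exp(z) + 1)*exp(-z)/(1000*exp(3*z) + 300*exp(2*z) + 30*exp(z) + 1)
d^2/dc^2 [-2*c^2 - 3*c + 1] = -4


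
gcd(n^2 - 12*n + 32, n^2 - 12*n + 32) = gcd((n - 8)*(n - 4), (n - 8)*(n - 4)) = n^2 - 12*n + 32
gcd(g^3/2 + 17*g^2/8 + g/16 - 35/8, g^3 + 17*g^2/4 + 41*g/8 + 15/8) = 1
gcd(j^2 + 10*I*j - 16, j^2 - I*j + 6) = j + 2*I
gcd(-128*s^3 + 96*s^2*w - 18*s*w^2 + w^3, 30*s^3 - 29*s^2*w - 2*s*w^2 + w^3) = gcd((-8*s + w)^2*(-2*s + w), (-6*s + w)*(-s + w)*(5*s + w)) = 1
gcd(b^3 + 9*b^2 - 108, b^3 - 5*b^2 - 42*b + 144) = b^2 + 3*b - 18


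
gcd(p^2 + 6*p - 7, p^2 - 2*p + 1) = p - 1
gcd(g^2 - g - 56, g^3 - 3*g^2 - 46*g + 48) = g - 8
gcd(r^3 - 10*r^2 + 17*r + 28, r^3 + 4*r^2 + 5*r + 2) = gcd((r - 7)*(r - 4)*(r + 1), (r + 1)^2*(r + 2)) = r + 1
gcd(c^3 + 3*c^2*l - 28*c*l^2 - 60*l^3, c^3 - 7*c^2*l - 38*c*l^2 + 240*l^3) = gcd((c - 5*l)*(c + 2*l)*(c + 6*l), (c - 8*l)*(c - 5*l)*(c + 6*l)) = c^2 + c*l - 30*l^2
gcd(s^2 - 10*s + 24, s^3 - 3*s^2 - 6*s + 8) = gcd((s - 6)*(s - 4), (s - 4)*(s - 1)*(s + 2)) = s - 4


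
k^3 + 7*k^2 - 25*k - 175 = (k - 5)*(k + 5)*(k + 7)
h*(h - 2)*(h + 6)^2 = h^4 + 10*h^3 + 12*h^2 - 72*h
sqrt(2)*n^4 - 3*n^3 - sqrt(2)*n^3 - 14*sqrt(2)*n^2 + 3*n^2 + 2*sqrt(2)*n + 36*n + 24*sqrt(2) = (n - 4)*(n + 3)*(n - 2*sqrt(2))*(sqrt(2)*n + 1)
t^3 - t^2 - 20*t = t*(t - 5)*(t + 4)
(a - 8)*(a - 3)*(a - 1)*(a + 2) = a^4 - 10*a^3 + 11*a^2 + 46*a - 48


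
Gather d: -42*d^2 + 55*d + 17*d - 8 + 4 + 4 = -42*d^2 + 72*d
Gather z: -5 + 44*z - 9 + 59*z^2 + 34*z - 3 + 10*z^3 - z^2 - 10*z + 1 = 10*z^3 + 58*z^2 + 68*z - 16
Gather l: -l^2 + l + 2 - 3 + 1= -l^2 + l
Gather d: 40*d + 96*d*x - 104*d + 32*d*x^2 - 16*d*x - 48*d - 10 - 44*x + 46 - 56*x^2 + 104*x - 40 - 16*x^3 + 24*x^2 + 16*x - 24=d*(32*x^2 + 80*x - 112) - 16*x^3 - 32*x^2 + 76*x - 28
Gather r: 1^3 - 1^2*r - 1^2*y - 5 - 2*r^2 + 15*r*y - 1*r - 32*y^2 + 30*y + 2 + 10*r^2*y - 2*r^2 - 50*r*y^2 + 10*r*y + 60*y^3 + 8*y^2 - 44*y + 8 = r^2*(10*y - 4) + r*(-50*y^2 + 25*y - 2) + 60*y^3 - 24*y^2 - 15*y + 6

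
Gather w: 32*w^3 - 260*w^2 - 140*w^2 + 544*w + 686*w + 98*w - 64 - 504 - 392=32*w^3 - 400*w^2 + 1328*w - 960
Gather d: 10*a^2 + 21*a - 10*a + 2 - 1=10*a^2 + 11*a + 1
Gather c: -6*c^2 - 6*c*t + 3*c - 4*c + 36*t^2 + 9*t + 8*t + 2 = -6*c^2 + c*(-6*t - 1) + 36*t^2 + 17*t + 2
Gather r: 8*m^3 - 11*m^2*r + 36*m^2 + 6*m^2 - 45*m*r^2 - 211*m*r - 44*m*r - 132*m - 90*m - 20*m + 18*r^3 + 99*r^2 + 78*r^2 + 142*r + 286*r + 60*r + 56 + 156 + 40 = 8*m^3 + 42*m^2 - 242*m + 18*r^3 + r^2*(177 - 45*m) + r*(-11*m^2 - 255*m + 488) + 252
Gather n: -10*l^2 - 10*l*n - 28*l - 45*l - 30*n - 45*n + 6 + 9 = -10*l^2 - 73*l + n*(-10*l - 75) + 15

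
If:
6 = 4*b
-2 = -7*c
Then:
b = 3/2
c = 2/7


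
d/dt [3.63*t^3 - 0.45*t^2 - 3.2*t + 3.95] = 10.89*t^2 - 0.9*t - 3.2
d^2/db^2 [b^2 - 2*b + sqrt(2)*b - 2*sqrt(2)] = 2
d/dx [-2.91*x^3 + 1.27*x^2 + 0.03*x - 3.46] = -8.73*x^2 + 2.54*x + 0.03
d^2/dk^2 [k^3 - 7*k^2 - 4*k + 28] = 6*k - 14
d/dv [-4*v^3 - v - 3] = -12*v^2 - 1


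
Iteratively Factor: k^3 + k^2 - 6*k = (k)*(k^2 + k - 6) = k*(k - 2)*(k + 3)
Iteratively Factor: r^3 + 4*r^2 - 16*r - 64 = (r + 4)*(r^2 - 16) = (r + 4)^2*(r - 4)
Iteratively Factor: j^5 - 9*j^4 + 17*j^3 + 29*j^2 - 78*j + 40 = (j + 2)*(j^4 - 11*j^3 + 39*j^2 - 49*j + 20) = (j - 4)*(j + 2)*(j^3 - 7*j^2 + 11*j - 5) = (j - 4)*(j - 1)*(j + 2)*(j^2 - 6*j + 5) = (j - 4)*(j - 1)^2*(j + 2)*(j - 5)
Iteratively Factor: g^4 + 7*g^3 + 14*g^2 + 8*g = (g)*(g^3 + 7*g^2 + 14*g + 8) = g*(g + 2)*(g^2 + 5*g + 4) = g*(g + 2)*(g + 4)*(g + 1)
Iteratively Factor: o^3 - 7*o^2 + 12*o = (o - 4)*(o^2 - 3*o) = (o - 4)*(o - 3)*(o)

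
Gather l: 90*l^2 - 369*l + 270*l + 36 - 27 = 90*l^2 - 99*l + 9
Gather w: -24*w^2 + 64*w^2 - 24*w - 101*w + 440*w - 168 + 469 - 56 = 40*w^2 + 315*w + 245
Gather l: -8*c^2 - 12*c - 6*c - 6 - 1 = -8*c^2 - 18*c - 7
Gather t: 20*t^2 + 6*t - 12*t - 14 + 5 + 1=20*t^2 - 6*t - 8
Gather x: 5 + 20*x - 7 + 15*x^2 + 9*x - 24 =15*x^2 + 29*x - 26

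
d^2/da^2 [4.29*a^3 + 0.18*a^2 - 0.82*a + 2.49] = 25.74*a + 0.36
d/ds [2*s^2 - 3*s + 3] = 4*s - 3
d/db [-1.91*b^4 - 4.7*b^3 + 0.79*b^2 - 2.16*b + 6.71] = -7.64*b^3 - 14.1*b^2 + 1.58*b - 2.16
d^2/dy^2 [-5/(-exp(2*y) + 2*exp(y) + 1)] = 10*((1 - 2*exp(y))*(-exp(2*y) + 2*exp(y) + 1) - 4*(1 - exp(y))^2*exp(y))*exp(y)/(-exp(2*y) + 2*exp(y) + 1)^3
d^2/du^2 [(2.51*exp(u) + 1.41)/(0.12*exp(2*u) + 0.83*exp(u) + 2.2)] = (0.036144*exp(4*u) - 0.16878*exp(3*u) - 3.554532*exp(2*u) - 5.100871*exp(u) + 9.57374)*exp(u)/(0.001728*exp(6*u) + 0.035856*exp(5*u) + 0.343044*exp(4*u) + 1.886507*exp(3*u) + 6.28914*exp(2*u) + 12.0516*exp(u) + 10.648)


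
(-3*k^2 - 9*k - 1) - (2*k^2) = -5*k^2 - 9*k - 1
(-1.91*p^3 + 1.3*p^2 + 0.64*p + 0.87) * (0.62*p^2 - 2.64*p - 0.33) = -1.1842*p^5 + 5.8484*p^4 - 2.4049*p^3 - 1.5792*p^2 - 2.508*p - 0.2871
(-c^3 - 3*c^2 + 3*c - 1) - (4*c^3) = -5*c^3 - 3*c^2 + 3*c - 1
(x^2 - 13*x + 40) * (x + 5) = x^3 - 8*x^2 - 25*x + 200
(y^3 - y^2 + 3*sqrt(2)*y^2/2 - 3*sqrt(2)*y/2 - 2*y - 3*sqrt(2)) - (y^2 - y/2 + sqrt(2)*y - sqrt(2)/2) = y^3 - 2*y^2 + 3*sqrt(2)*y^2/2 - 5*sqrt(2)*y/2 - 3*y/2 - 5*sqrt(2)/2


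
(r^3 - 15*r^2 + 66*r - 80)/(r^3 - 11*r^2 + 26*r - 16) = (r - 5)/(r - 1)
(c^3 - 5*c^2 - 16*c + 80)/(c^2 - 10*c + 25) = (c^2 - 16)/(c - 5)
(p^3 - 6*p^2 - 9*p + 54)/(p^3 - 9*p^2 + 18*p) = (p + 3)/p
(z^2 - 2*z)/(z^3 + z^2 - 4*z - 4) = z/(z^2 + 3*z + 2)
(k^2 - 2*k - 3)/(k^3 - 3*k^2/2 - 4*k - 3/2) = 2/(2*k + 1)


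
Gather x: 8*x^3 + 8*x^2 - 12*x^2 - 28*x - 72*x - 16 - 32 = 8*x^3 - 4*x^2 - 100*x - 48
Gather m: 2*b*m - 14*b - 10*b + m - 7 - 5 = -24*b + m*(2*b + 1) - 12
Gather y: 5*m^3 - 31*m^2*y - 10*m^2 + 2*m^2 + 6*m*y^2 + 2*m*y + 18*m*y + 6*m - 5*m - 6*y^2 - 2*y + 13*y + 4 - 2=5*m^3 - 8*m^2 + m + y^2*(6*m - 6) + y*(-31*m^2 + 20*m + 11) + 2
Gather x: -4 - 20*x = -20*x - 4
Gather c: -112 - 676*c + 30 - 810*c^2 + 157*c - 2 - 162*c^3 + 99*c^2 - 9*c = -162*c^3 - 711*c^2 - 528*c - 84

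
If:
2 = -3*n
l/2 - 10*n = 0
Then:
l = -40/3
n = -2/3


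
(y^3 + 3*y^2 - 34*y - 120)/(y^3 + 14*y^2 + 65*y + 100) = (y - 6)/(y + 5)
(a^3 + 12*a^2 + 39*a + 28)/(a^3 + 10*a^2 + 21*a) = (a^2 + 5*a + 4)/(a*(a + 3))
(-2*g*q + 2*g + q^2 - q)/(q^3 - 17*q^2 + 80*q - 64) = (-2*g + q)/(q^2 - 16*q + 64)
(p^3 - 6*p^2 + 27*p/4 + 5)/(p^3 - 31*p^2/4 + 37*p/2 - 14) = (4*p^2 - 8*p - 5)/(4*p^2 - 15*p + 14)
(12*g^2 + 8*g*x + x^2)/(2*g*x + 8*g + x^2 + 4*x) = (6*g + x)/(x + 4)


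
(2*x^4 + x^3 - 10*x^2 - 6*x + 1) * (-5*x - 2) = -10*x^5 - 9*x^4 + 48*x^3 + 50*x^2 + 7*x - 2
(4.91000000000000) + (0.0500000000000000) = 4.96000000000000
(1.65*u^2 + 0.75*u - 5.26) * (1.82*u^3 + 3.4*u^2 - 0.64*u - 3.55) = 3.003*u^5 + 6.975*u^4 - 8.0792*u^3 - 24.2215*u^2 + 0.7039*u + 18.673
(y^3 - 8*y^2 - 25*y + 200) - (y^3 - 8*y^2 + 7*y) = 200 - 32*y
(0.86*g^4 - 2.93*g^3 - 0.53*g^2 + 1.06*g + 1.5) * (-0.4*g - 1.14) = -0.344*g^5 + 0.1916*g^4 + 3.5522*g^3 + 0.1802*g^2 - 1.8084*g - 1.71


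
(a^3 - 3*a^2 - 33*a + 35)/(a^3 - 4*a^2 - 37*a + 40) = (a - 7)/(a - 8)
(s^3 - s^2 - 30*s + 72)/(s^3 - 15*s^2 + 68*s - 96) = (s + 6)/(s - 8)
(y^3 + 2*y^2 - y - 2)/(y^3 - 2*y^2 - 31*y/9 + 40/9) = 9*(y^2 + 3*y + 2)/(9*y^2 - 9*y - 40)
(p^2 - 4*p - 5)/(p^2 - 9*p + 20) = (p + 1)/(p - 4)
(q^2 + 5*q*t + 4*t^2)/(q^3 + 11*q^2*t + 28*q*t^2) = (q + t)/(q*(q + 7*t))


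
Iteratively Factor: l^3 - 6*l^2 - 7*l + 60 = (l - 5)*(l^2 - l - 12) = (l - 5)*(l + 3)*(l - 4)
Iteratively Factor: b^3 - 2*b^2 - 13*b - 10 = (b - 5)*(b^2 + 3*b + 2) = (b - 5)*(b + 2)*(b + 1)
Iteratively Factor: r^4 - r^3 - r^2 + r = (r + 1)*(r^3 - 2*r^2 + r) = (r - 1)*(r + 1)*(r^2 - r) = (r - 1)^2*(r + 1)*(r)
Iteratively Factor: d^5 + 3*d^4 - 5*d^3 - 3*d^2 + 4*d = (d)*(d^4 + 3*d^3 - 5*d^2 - 3*d + 4) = d*(d - 1)*(d^3 + 4*d^2 - d - 4) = d*(d - 1)*(d + 4)*(d^2 - 1) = d*(d - 1)*(d + 1)*(d + 4)*(d - 1)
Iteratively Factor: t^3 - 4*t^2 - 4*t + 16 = (t - 4)*(t^2 - 4) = (t - 4)*(t + 2)*(t - 2)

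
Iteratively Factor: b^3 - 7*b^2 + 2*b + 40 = (b - 5)*(b^2 - 2*b - 8) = (b - 5)*(b - 4)*(b + 2)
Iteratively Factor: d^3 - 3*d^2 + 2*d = (d)*(d^2 - 3*d + 2) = d*(d - 2)*(d - 1)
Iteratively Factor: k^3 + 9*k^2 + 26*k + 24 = (k + 3)*(k^2 + 6*k + 8) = (k + 3)*(k + 4)*(k + 2)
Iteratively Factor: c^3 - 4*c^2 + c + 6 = (c - 2)*(c^2 - 2*c - 3) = (c - 2)*(c + 1)*(c - 3)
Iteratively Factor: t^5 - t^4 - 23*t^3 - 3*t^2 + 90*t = (t - 2)*(t^4 + t^3 - 21*t^2 - 45*t) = (t - 5)*(t - 2)*(t^3 + 6*t^2 + 9*t) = (t - 5)*(t - 2)*(t + 3)*(t^2 + 3*t) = (t - 5)*(t - 2)*(t + 3)^2*(t)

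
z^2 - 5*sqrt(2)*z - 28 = (z - 7*sqrt(2))*(z + 2*sqrt(2))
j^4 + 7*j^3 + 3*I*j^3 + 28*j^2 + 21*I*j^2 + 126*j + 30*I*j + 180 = (j + 2)*(j + 5)*(j - 3*I)*(j + 6*I)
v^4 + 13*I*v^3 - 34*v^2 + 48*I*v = v*(v - I)*(v + 6*I)*(v + 8*I)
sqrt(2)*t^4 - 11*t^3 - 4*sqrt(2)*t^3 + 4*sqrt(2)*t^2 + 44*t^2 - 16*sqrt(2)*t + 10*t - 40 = (t - 4)*(t - 5*sqrt(2))*(t - sqrt(2))*(sqrt(2)*t + 1)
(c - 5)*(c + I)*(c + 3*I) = c^3 - 5*c^2 + 4*I*c^2 - 3*c - 20*I*c + 15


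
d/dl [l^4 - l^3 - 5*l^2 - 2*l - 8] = 4*l^3 - 3*l^2 - 10*l - 2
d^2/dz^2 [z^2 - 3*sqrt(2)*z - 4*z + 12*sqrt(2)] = 2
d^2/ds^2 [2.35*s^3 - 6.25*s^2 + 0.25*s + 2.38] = 14.1*s - 12.5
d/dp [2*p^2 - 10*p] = 4*p - 10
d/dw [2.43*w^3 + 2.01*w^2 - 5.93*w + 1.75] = 7.29*w^2 + 4.02*w - 5.93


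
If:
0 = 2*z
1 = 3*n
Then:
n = 1/3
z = 0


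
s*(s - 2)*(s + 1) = s^3 - s^2 - 2*s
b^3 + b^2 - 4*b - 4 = (b - 2)*(b + 1)*(b + 2)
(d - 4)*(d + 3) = d^2 - d - 12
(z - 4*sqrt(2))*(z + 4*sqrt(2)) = z^2 - 32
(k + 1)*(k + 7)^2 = k^3 + 15*k^2 + 63*k + 49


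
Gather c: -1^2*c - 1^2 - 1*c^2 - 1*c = -c^2 - 2*c - 1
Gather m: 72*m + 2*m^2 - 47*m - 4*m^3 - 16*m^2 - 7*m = -4*m^3 - 14*m^2 + 18*m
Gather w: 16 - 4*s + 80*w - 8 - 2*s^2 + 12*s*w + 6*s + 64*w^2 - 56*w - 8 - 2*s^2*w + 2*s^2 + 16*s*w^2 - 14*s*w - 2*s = w^2*(16*s + 64) + w*(-2*s^2 - 2*s + 24)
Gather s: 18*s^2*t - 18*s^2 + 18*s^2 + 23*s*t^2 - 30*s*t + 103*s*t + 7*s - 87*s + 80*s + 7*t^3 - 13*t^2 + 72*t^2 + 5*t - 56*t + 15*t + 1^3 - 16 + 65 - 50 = 18*s^2*t + s*(23*t^2 + 73*t) + 7*t^3 + 59*t^2 - 36*t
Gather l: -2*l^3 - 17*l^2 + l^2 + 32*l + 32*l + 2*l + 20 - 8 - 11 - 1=-2*l^3 - 16*l^2 + 66*l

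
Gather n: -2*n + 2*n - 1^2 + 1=0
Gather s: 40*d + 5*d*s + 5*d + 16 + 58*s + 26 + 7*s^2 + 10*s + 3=45*d + 7*s^2 + s*(5*d + 68) + 45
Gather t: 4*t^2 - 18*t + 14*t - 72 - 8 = 4*t^2 - 4*t - 80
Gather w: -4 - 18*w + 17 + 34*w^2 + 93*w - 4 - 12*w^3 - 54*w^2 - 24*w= -12*w^3 - 20*w^2 + 51*w + 9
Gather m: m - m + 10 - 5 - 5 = 0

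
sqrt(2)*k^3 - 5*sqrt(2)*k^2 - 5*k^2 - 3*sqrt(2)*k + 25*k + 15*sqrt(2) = (k - 5)*(k - 3*sqrt(2))*(sqrt(2)*k + 1)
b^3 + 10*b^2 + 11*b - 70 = (b - 2)*(b + 5)*(b + 7)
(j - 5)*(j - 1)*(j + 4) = j^3 - 2*j^2 - 19*j + 20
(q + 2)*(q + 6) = q^2 + 8*q + 12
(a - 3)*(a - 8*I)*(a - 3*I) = a^3 - 3*a^2 - 11*I*a^2 - 24*a + 33*I*a + 72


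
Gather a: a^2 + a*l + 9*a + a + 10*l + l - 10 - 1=a^2 + a*(l + 10) + 11*l - 11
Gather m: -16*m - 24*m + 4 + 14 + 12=30 - 40*m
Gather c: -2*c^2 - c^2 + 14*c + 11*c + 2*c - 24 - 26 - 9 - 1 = -3*c^2 + 27*c - 60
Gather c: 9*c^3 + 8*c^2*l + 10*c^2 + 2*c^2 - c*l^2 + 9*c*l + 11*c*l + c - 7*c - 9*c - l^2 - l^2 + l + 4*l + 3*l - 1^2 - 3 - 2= 9*c^3 + c^2*(8*l + 12) + c*(-l^2 + 20*l - 15) - 2*l^2 + 8*l - 6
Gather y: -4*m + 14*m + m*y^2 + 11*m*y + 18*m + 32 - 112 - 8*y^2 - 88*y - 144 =28*m + y^2*(m - 8) + y*(11*m - 88) - 224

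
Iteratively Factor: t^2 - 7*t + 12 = (t - 4)*(t - 3)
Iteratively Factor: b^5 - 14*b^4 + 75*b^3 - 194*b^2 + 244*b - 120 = (b - 2)*(b^4 - 12*b^3 + 51*b^2 - 92*b + 60) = (b - 2)^2*(b^3 - 10*b^2 + 31*b - 30) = (b - 3)*(b - 2)^2*(b^2 - 7*b + 10) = (b - 3)*(b - 2)^3*(b - 5)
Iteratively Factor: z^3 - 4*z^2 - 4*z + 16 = (z - 4)*(z^2 - 4) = (z - 4)*(z + 2)*(z - 2)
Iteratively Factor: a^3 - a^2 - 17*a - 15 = (a - 5)*(a^2 + 4*a + 3) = (a - 5)*(a + 3)*(a + 1)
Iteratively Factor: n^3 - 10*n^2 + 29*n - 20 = (n - 5)*(n^2 - 5*n + 4) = (n - 5)*(n - 4)*(n - 1)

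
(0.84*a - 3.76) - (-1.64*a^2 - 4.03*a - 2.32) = 1.64*a^2 + 4.87*a - 1.44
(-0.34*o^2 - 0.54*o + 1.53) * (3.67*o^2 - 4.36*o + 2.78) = -1.2478*o^4 - 0.4994*o^3 + 7.0243*o^2 - 8.172*o + 4.2534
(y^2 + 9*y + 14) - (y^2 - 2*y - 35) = 11*y + 49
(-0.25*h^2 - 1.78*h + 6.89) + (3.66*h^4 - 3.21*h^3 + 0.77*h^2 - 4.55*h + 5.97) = 3.66*h^4 - 3.21*h^3 + 0.52*h^2 - 6.33*h + 12.86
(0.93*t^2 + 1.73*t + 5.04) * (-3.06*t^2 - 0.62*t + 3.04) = -2.8458*t^4 - 5.8704*t^3 - 13.6678*t^2 + 2.1344*t + 15.3216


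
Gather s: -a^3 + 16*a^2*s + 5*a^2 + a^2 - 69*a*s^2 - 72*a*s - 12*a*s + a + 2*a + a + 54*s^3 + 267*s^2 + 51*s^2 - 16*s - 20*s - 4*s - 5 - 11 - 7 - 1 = -a^3 + 6*a^2 + 4*a + 54*s^3 + s^2*(318 - 69*a) + s*(16*a^2 - 84*a - 40) - 24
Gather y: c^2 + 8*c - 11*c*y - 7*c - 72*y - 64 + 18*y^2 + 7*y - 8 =c^2 + c + 18*y^2 + y*(-11*c - 65) - 72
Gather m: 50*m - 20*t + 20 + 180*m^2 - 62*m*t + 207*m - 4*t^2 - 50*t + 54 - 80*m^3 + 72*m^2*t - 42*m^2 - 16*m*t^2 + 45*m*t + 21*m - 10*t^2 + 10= -80*m^3 + m^2*(72*t + 138) + m*(-16*t^2 - 17*t + 278) - 14*t^2 - 70*t + 84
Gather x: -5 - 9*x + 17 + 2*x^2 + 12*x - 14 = 2*x^2 + 3*x - 2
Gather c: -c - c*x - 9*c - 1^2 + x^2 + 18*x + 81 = c*(-x - 10) + x^2 + 18*x + 80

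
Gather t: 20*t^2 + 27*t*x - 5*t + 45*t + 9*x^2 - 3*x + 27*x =20*t^2 + t*(27*x + 40) + 9*x^2 + 24*x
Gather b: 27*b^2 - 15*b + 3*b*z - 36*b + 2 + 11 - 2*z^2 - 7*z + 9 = 27*b^2 + b*(3*z - 51) - 2*z^2 - 7*z + 22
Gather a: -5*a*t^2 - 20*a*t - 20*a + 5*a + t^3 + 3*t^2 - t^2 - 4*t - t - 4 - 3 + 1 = a*(-5*t^2 - 20*t - 15) + t^3 + 2*t^2 - 5*t - 6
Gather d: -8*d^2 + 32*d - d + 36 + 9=-8*d^2 + 31*d + 45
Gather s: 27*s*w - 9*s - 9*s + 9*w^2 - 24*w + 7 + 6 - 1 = s*(27*w - 18) + 9*w^2 - 24*w + 12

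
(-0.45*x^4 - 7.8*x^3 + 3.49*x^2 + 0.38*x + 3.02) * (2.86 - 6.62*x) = 2.979*x^5 + 50.349*x^4 - 45.4118*x^3 + 7.4658*x^2 - 18.9056*x + 8.6372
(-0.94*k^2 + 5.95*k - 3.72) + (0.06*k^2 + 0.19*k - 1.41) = -0.88*k^2 + 6.14*k - 5.13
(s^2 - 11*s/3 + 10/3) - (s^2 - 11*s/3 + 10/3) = 0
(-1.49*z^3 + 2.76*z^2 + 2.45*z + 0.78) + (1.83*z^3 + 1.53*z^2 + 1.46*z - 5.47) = 0.34*z^3 + 4.29*z^2 + 3.91*z - 4.69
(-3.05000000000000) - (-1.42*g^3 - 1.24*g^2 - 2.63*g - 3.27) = 1.42*g^3 + 1.24*g^2 + 2.63*g + 0.22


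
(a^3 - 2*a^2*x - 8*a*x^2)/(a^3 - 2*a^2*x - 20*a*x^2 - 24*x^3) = a*(-a + 4*x)/(-a^2 + 4*a*x + 12*x^2)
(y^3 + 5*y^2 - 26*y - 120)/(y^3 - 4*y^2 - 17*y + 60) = (y + 6)/(y - 3)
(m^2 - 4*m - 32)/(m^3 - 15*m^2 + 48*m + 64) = (m + 4)/(m^2 - 7*m - 8)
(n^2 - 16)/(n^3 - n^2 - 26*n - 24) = (n - 4)/(n^2 - 5*n - 6)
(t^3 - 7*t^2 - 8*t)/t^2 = t - 7 - 8/t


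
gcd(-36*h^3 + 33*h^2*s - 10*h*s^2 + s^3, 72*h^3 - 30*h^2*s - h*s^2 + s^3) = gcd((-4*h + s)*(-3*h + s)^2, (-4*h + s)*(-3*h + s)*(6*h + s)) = 12*h^2 - 7*h*s + s^2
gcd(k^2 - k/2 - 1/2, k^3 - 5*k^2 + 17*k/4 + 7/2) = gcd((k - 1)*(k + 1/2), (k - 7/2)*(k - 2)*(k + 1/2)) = k + 1/2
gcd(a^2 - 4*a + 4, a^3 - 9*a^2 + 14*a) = a - 2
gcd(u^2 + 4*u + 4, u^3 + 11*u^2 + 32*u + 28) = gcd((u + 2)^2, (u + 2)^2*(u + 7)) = u^2 + 4*u + 4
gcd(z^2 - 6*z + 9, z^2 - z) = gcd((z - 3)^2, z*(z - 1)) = 1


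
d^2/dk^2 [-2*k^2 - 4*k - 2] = -4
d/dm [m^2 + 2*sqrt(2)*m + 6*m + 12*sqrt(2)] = 2*m + 2*sqrt(2) + 6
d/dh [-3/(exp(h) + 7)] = 3*exp(h)/(exp(h) + 7)^2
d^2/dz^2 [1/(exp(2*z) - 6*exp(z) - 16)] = 2*((3 - 2*exp(z))*(-exp(2*z) + 6*exp(z) + 16) - 4*(exp(z) - 3)^2*exp(z))*exp(z)/(-exp(2*z) + 6*exp(z) + 16)^3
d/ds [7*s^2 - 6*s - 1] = 14*s - 6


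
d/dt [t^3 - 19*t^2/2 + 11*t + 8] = 3*t^2 - 19*t + 11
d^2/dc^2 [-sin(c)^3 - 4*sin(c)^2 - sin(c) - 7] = 9*sin(c)^3 + 16*sin(c)^2 - 5*sin(c) - 8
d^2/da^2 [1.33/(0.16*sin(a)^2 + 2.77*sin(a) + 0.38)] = (-0.136192*sin(a)^4 - 1.768368*sin(a)^3 - 9.677213*sin(a)^2 + 4.936694*sin(a) + 20.248186)/(0.16*sin(a)^2 + 2.77*sin(a) + 0.38)^3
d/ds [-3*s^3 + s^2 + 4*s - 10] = -9*s^2 + 2*s + 4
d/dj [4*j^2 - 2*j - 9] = 8*j - 2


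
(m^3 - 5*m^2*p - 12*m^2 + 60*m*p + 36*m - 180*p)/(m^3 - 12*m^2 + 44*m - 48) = (m^2 - 5*m*p - 6*m + 30*p)/(m^2 - 6*m + 8)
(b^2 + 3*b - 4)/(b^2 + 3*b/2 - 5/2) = 2*(b + 4)/(2*b + 5)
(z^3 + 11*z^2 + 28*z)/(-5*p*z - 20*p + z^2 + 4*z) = z*(z + 7)/(-5*p + z)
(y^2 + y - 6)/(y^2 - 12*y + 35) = (y^2 + y - 6)/(y^2 - 12*y + 35)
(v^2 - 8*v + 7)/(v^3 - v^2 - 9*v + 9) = (v - 7)/(v^2 - 9)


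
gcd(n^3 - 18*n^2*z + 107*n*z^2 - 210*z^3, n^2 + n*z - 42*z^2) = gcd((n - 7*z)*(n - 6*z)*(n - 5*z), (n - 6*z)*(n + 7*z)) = -n + 6*z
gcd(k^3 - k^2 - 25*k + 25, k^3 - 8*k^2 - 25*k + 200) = k^2 - 25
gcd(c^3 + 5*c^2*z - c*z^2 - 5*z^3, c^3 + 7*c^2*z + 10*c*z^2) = c + 5*z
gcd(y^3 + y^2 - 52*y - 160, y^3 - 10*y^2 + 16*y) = y - 8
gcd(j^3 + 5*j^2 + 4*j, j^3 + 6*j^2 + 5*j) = j^2 + j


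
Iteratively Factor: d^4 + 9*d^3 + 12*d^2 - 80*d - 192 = (d + 4)*(d^3 + 5*d^2 - 8*d - 48) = (d + 4)^2*(d^2 + d - 12) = (d + 4)^3*(d - 3)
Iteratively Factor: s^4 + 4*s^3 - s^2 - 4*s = (s - 1)*(s^3 + 5*s^2 + 4*s) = (s - 1)*(s + 1)*(s^2 + 4*s) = (s - 1)*(s + 1)*(s + 4)*(s)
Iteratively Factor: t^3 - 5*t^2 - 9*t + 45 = (t - 3)*(t^2 - 2*t - 15) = (t - 5)*(t - 3)*(t + 3)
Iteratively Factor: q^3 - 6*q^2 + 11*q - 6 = (q - 1)*(q^2 - 5*q + 6) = (q - 3)*(q - 1)*(q - 2)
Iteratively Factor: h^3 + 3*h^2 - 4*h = (h - 1)*(h^2 + 4*h) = h*(h - 1)*(h + 4)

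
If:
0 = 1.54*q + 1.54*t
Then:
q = -t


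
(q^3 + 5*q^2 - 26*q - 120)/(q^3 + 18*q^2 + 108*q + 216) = (q^2 - q - 20)/(q^2 + 12*q + 36)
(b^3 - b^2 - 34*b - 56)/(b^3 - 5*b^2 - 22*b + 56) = (b + 2)/(b - 2)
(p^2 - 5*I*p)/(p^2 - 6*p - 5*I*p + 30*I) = p/(p - 6)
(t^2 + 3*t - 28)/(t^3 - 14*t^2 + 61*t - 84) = (t + 7)/(t^2 - 10*t + 21)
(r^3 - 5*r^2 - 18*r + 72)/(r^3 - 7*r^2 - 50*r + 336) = (r^2 + r - 12)/(r^2 - r - 56)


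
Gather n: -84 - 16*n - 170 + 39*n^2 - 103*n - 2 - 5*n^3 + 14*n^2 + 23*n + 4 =-5*n^3 + 53*n^2 - 96*n - 252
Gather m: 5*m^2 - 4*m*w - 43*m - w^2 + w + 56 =5*m^2 + m*(-4*w - 43) - w^2 + w + 56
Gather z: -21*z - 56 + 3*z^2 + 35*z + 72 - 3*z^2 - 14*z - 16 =0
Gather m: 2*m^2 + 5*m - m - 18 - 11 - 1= 2*m^2 + 4*m - 30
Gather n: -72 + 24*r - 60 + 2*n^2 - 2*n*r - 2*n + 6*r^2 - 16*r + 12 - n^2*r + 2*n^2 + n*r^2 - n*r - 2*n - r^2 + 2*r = n^2*(4 - r) + n*(r^2 - 3*r - 4) + 5*r^2 + 10*r - 120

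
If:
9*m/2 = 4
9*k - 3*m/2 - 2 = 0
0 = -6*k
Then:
No Solution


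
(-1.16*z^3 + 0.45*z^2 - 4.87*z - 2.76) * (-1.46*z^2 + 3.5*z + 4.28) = 1.6936*z^5 - 4.717*z^4 + 3.7204*z^3 - 11.0894*z^2 - 30.5036*z - 11.8128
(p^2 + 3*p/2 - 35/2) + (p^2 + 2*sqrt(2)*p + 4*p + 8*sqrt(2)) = 2*p^2 + 2*sqrt(2)*p + 11*p/2 - 35/2 + 8*sqrt(2)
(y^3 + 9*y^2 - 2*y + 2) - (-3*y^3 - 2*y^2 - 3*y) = 4*y^3 + 11*y^2 + y + 2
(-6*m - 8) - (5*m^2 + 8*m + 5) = -5*m^2 - 14*m - 13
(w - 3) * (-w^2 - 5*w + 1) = -w^3 - 2*w^2 + 16*w - 3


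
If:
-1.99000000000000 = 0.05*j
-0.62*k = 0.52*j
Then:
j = -39.80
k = 33.38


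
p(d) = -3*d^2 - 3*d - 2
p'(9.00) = -57.00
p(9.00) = -272.00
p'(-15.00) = 87.00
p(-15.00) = -632.00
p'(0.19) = -4.14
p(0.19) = -2.68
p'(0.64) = -6.84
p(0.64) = -5.15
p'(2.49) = -17.94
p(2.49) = -28.07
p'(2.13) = -15.78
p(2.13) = -22.00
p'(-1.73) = 7.38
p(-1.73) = -5.79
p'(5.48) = -35.88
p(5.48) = -108.53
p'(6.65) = -42.90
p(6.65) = -154.62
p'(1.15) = -9.90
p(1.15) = -9.42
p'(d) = -6*d - 3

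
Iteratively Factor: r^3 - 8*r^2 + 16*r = (r)*(r^2 - 8*r + 16) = r*(r - 4)*(r - 4)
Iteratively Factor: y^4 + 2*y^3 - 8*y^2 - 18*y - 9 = (y + 1)*(y^3 + y^2 - 9*y - 9) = (y + 1)^2*(y^2 - 9) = (y + 1)^2*(y + 3)*(y - 3)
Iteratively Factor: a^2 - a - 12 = (a + 3)*(a - 4)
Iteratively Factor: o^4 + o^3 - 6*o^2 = (o - 2)*(o^3 + 3*o^2) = o*(o - 2)*(o^2 + 3*o) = o*(o - 2)*(o + 3)*(o)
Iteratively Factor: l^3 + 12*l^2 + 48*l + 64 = (l + 4)*(l^2 + 8*l + 16) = (l + 4)^2*(l + 4)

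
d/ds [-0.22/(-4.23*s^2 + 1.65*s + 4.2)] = (0.363 - 1.8612*s)/(-4.23*s^2 + 1.65*s + 4.2)^2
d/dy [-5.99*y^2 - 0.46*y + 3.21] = -11.98*y - 0.46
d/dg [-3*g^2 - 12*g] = -6*g - 12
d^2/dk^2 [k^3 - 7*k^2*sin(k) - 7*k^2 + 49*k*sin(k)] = 7*k^2*sin(k) - 49*k*sin(k) - 28*k*cos(k) + 6*k - 14*sin(k) + 98*cos(k) - 14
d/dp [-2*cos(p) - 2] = 2*sin(p)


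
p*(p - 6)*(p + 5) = p^3 - p^2 - 30*p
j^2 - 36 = (j - 6)*(j + 6)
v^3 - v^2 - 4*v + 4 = (v - 2)*(v - 1)*(v + 2)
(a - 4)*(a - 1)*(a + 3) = a^3 - 2*a^2 - 11*a + 12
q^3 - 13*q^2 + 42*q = q*(q - 7)*(q - 6)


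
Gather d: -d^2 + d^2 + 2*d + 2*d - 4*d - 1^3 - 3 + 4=0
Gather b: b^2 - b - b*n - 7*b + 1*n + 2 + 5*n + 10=b^2 + b*(-n - 8) + 6*n + 12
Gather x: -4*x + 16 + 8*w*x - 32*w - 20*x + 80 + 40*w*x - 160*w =-192*w + x*(48*w - 24) + 96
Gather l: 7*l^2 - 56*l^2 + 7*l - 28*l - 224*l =-49*l^2 - 245*l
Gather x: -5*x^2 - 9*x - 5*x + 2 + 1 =-5*x^2 - 14*x + 3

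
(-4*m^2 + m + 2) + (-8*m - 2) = -4*m^2 - 7*m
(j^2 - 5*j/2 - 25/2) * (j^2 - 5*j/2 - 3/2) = j^4 - 5*j^3 - 31*j^2/4 + 35*j + 75/4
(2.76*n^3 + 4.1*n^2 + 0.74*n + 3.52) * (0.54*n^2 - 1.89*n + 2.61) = 1.4904*n^5 - 3.0024*n^4 - 0.145799999999999*n^3 + 11.2032*n^2 - 4.7214*n + 9.1872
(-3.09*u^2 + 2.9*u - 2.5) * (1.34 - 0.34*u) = 1.0506*u^3 - 5.1266*u^2 + 4.736*u - 3.35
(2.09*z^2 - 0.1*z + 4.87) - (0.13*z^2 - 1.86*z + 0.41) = 1.96*z^2 + 1.76*z + 4.46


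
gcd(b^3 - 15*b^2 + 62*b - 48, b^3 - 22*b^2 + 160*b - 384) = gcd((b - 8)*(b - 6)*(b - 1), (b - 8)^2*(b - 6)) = b^2 - 14*b + 48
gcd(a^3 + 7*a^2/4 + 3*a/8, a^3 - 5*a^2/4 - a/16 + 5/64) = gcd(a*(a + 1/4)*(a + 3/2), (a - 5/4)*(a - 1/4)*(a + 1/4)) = a + 1/4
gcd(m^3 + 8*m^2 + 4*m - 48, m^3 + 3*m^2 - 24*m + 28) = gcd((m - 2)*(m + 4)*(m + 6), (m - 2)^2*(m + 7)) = m - 2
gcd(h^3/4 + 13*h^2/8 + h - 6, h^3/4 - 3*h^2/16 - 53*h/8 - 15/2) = h + 4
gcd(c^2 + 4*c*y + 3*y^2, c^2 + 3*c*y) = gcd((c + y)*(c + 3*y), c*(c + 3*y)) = c + 3*y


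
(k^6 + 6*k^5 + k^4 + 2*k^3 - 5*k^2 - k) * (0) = 0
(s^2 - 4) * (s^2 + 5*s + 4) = s^4 + 5*s^3 - 20*s - 16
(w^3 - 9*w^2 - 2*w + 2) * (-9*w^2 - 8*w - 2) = -9*w^5 + 73*w^4 + 88*w^3 + 16*w^2 - 12*w - 4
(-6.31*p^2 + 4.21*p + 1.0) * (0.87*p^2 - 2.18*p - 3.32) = -5.4897*p^4 + 17.4185*p^3 + 12.6414*p^2 - 16.1572*p - 3.32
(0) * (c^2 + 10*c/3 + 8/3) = 0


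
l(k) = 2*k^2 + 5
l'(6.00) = 24.00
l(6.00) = 77.00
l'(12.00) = 48.00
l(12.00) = 293.00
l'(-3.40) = -13.60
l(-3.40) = 28.12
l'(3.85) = 15.40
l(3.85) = 34.64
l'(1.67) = 6.68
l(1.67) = 10.58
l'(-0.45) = -1.80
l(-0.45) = 5.40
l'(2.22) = 8.88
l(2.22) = 14.86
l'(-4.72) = -18.88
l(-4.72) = 49.56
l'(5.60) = 22.40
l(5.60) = 67.72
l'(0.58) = 2.32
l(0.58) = 5.67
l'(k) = 4*k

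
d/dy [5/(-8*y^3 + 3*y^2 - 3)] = 30*y*(4*y - 1)/(8*y^3 - 3*y^2 + 3)^2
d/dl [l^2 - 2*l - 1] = 2*l - 2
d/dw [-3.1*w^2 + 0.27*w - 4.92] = 0.27 - 6.2*w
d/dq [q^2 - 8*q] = 2*q - 8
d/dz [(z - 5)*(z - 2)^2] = 3*(z - 4)*(z - 2)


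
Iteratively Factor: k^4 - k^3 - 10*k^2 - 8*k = (k + 1)*(k^3 - 2*k^2 - 8*k) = (k + 1)*(k + 2)*(k^2 - 4*k) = k*(k + 1)*(k + 2)*(k - 4)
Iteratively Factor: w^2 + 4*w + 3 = (w + 1)*(w + 3)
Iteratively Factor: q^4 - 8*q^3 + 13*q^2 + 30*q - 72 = (q - 3)*(q^3 - 5*q^2 - 2*q + 24) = (q - 4)*(q - 3)*(q^2 - q - 6) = (q - 4)*(q - 3)*(q + 2)*(q - 3)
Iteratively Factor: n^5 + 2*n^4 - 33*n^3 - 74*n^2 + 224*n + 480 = (n - 3)*(n^4 + 5*n^3 - 18*n^2 - 128*n - 160) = (n - 3)*(n + 4)*(n^3 + n^2 - 22*n - 40) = (n - 3)*(n + 4)^2*(n^2 - 3*n - 10) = (n - 3)*(n + 2)*(n + 4)^2*(n - 5)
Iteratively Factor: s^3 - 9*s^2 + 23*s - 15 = (s - 1)*(s^2 - 8*s + 15) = (s - 3)*(s - 1)*(s - 5)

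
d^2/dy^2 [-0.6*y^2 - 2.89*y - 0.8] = -1.20000000000000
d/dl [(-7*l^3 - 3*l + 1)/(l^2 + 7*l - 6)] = (-7*l^4 - 98*l^3 + 129*l^2 - 2*l + 11)/(l^4 + 14*l^3 + 37*l^2 - 84*l + 36)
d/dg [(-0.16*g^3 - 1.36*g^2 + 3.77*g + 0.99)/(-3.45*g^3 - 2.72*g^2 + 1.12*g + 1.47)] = (-4.44089209850063e-16*g^5 - 4.2568*g^4 + 25.6546*g^3 + 18.2721*g^2 + 1.3872*g + 4.4331)/(11.9025*g^6 + 18.768*g^5 - 0.3296*g^4 - 16.2358*g^3 - 6.7424*g^2 + 3.2928*g + 2.1609)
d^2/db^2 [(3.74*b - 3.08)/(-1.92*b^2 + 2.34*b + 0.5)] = ((3.74*b - 3.08)*(3.84*b - 2.34)*(7.68*b - 4.68) + (43.0848*b - 29.3304)*(-1.92*b^2 + 2.34*b + 0.5))/(-1.92*b^2 + 2.34*b + 0.5)^3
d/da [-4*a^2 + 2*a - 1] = 2 - 8*a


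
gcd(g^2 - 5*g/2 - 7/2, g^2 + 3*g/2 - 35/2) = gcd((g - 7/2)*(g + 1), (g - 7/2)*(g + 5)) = g - 7/2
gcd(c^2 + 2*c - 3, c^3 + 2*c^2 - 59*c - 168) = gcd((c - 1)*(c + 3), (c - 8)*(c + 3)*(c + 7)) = c + 3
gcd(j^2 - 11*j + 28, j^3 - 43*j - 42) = j - 7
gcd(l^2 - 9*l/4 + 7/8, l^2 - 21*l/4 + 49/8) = l - 7/4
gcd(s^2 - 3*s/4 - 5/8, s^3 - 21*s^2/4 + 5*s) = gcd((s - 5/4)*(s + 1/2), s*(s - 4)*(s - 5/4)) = s - 5/4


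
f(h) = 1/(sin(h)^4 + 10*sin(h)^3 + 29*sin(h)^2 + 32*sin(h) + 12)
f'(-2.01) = 187.71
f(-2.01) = 19.90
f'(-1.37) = -9717.68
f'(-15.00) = 5.72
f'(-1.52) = -9456829.80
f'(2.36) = 0.02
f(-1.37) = 483.73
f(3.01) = 0.06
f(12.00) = 0.58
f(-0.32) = 0.22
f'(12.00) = -2.55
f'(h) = (-4*sin(h)^3*cos(h) - 30*sin(h)^2*cos(h) - 58*sin(h)*cos(h) - 32*cos(h))/(sin(h)^4 + 10*sin(h)^3 + 29*sin(h)^2 + 32*sin(h) + 12)^2 = -2*(13*sin(h) - 2*cos(h)^2 + 18)*cos(h)/((sin(h) + 1)^3*(sin(h) + 2)^2*(sin(h) + 6)^2)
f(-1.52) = 120026.10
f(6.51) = 0.05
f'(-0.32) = -0.78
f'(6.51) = -0.11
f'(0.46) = -0.05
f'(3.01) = 0.14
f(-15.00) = 1.13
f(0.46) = 0.03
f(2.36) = 0.02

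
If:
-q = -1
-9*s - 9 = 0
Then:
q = 1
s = -1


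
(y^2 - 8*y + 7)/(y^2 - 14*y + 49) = (y - 1)/(y - 7)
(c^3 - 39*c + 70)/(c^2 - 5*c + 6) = (c^2 + 2*c - 35)/(c - 3)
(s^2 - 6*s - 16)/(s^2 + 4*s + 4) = (s - 8)/(s + 2)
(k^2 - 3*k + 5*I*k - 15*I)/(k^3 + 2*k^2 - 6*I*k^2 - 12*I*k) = (k^2 + k*(-3 + 5*I) - 15*I)/(k*(k^2 + 2*k*(1 - 3*I) - 12*I))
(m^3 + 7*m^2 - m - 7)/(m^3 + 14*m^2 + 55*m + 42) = (m - 1)/(m + 6)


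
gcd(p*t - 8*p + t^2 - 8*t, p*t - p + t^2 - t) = p + t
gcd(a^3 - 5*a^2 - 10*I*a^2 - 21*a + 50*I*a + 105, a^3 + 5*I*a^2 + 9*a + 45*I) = a - 3*I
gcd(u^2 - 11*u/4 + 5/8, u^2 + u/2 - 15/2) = u - 5/2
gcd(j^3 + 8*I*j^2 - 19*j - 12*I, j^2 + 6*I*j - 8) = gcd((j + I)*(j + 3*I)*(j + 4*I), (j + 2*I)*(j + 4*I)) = j + 4*I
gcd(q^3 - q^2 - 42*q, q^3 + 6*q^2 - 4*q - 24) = q + 6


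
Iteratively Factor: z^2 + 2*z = (z)*(z + 2)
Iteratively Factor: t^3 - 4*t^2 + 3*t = (t - 1)*(t^2 - 3*t) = t*(t - 1)*(t - 3)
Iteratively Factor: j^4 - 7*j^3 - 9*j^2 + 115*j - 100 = (j - 5)*(j^3 - 2*j^2 - 19*j + 20) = (j - 5)^2*(j^2 + 3*j - 4) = (j - 5)^2*(j + 4)*(j - 1)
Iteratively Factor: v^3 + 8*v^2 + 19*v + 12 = (v + 4)*(v^2 + 4*v + 3) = (v + 1)*(v + 4)*(v + 3)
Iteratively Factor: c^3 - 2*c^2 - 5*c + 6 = (c - 3)*(c^2 + c - 2) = (c - 3)*(c - 1)*(c + 2)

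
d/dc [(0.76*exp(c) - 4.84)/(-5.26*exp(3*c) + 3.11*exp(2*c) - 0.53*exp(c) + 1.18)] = (7.9952*exp(3*c) - 78.7388*exp(2*c) + 30.1048*exp(c) - 1.6684)*exp(c)/(27.6676*exp(6*c) - 32.7172*exp(5*c) + 15.2477*exp(4*c) - 15.7102*exp(3*c) + 7.6205*exp(2*c) - 1.2508*exp(c) + 1.3924)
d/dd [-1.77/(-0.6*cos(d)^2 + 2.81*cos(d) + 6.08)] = (2.124*cos(d) - 4.9737)*sin(d)/(-0.6*cos(d)^2 + 2.81*cos(d) + 6.08)^2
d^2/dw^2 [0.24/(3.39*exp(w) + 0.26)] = (2.758104*exp(w) - 0.211536)*exp(w)/(3.39*exp(w) + 0.26)^3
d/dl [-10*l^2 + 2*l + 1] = 2 - 20*l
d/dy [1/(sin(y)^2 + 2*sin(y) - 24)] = -2*(sin(y) + 1)*cos(y)/(sin(y)^2 + 2*sin(y) - 24)^2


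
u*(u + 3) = u^2 + 3*u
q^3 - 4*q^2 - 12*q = q*(q - 6)*(q + 2)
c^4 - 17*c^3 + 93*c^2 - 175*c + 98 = (c - 7)^2*(c - 2)*(c - 1)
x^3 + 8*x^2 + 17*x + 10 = (x + 1)*(x + 2)*(x + 5)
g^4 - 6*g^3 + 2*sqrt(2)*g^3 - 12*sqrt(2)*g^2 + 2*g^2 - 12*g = g*(g - 6)*(g + sqrt(2))^2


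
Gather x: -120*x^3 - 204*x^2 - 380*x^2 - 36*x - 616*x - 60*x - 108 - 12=-120*x^3 - 584*x^2 - 712*x - 120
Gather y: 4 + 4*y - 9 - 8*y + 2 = -4*y - 3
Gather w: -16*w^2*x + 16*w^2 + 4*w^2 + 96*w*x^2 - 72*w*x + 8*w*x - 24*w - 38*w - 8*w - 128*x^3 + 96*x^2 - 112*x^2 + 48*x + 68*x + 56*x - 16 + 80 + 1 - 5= w^2*(20 - 16*x) + w*(96*x^2 - 64*x - 70) - 128*x^3 - 16*x^2 + 172*x + 60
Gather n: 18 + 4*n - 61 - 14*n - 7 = -10*n - 50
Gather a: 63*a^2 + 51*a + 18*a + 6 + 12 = 63*a^2 + 69*a + 18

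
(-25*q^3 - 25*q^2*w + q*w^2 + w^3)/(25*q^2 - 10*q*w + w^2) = (-5*q^2 - 6*q*w - w^2)/(5*q - w)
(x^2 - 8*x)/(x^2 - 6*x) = (x - 8)/(x - 6)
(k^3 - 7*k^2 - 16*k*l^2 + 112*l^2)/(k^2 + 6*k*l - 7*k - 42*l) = (k^2 - 16*l^2)/(k + 6*l)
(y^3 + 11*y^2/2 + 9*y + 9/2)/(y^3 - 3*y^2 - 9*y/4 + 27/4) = 2*(y^2 + 4*y + 3)/(2*y^2 - 9*y + 9)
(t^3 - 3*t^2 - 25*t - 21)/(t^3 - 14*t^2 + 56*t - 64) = (t^3 - 3*t^2 - 25*t - 21)/(t^3 - 14*t^2 + 56*t - 64)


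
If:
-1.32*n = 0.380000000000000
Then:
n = -0.29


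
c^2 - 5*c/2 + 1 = (c - 2)*(c - 1/2)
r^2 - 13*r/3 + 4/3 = (r - 4)*(r - 1/3)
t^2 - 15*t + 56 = (t - 8)*(t - 7)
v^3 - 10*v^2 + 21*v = v*(v - 7)*(v - 3)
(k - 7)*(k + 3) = k^2 - 4*k - 21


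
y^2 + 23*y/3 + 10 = (y + 5/3)*(y + 6)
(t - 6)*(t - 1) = t^2 - 7*t + 6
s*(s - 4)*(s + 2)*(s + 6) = s^4 + 4*s^3 - 20*s^2 - 48*s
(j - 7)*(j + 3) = j^2 - 4*j - 21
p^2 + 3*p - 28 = (p - 4)*(p + 7)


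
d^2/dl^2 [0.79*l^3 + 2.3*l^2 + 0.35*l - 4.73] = 4.74*l + 4.6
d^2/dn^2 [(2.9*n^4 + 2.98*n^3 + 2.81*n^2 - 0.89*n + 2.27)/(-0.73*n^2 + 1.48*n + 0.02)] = (-3.09082*n^6 + 18.79896*n^5 - 37.85892*n^4 - 19.638526*n^3 - 8.047422*n^2 + 14.78586*n - 10.065636)/(0.389017*n^6 - 2.366076*n^5 + 4.765002*n^4 - 3.112144*n^3 - 0.130548*n^2 - 0.001776*n - 8.0e-6)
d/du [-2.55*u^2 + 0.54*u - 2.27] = 0.54 - 5.1*u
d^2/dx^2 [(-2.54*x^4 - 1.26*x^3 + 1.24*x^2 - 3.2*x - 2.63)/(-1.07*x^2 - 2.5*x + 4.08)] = (5.81609199999999*x^6 + 40.767*x^5 + 28.718256*x^4 - 373.815328*x^3 + 415.85673*x^2 + 251.877804*x + 79.834984)/(1.225043*x^6 + 8.58675*x^5 + 6.048924*x^4 - 49.859*x^3 - 23.065056*x^2 + 124.848*x - 67.917312)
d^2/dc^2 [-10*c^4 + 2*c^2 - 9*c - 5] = 4 - 120*c^2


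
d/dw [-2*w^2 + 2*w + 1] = 2 - 4*w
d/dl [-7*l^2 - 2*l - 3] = -14*l - 2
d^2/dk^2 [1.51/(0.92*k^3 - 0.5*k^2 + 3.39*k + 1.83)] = ((1.51 - 8.3352*k)*(0.92*k^3 - 0.5*k^2 + 3.39*k + 1.83) + 1.51*(2.76*k^2 - 1.0*k + 3.39)*(5.52*k^2 - 2.0*k + 6.78))/(0.92*k^3 - 0.5*k^2 + 3.39*k + 1.83)^3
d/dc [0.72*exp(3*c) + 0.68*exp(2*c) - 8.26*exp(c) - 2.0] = (2.16*exp(2*c) + 1.36*exp(c) - 8.26)*exp(c)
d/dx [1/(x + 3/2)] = -4/(2*x + 3)^2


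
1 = 1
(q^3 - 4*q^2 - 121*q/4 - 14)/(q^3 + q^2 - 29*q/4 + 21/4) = (2*q^2 - 15*q - 8)/(2*q^2 - 5*q + 3)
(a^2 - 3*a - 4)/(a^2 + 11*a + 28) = (a^2 - 3*a - 4)/(a^2 + 11*a + 28)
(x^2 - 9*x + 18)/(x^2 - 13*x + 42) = (x - 3)/(x - 7)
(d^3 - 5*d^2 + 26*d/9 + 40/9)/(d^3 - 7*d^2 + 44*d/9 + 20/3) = (d - 4)/(d - 6)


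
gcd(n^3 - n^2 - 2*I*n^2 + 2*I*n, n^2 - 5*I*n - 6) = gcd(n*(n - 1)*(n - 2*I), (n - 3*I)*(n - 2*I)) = n - 2*I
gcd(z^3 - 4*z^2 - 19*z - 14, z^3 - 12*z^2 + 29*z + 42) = z^2 - 6*z - 7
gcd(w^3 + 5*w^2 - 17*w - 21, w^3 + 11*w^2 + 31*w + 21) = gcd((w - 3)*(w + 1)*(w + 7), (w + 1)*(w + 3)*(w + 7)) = w^2 + 8*w + 7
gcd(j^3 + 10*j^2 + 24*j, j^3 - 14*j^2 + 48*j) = j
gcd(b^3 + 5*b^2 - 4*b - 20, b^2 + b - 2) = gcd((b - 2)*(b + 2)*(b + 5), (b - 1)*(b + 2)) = b + 2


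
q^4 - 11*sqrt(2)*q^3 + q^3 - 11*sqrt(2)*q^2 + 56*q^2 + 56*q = q*(q + 1)*(q - 7*sqrt(2))*(q - 4*sqrt(2))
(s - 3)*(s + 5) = s^2 + 2*s - 15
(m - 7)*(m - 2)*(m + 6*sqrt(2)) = m^3 - 9*m^2 + 6*sqrt(2)*m^2 - 54*sqrt(2)*m + 14*m + 84*sqrt(2)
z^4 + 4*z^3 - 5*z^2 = z^2*(z - 1)*(z + 5)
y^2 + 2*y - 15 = (y - 3)*(y + 5)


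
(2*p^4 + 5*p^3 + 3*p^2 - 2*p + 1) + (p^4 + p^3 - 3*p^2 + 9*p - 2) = 3*p^4 + 6*p^3 + 7*p - 1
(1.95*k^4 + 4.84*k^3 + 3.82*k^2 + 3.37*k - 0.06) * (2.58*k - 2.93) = 5.031*k^5 + 6.7737*k^4 - 4.3256*k^3 - 2.498*k^2 - 10.0289*k + 0.1758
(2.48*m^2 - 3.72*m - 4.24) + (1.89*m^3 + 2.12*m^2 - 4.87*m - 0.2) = 1.89*m^3 + 4.6*m^2 - 8.59*m - 4.44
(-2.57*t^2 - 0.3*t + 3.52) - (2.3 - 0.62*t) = -2.57*t^2 + 0.32*t + 1.22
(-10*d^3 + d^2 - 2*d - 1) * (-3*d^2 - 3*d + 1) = 30*d^5 + 27*d^4 - 7*d^3 + 10*d^2 + d - 1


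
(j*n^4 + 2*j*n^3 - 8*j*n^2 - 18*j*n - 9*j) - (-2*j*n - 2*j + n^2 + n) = j*n^4 + 2*j*n^3 - 8*j*n^2 - 16*j*n - 7*j - n^2 - n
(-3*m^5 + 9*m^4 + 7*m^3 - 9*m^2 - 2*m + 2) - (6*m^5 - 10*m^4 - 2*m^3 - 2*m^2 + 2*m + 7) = -9*m^5 + 19*m^4 + 9*m^3 - 7*m^2 - 4*m - 5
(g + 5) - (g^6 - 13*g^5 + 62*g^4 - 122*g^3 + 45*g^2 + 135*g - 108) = -g^6 + 13*g^5 - 62*g^4 + 122*g^3 - 45*g^2 - 134*g + 113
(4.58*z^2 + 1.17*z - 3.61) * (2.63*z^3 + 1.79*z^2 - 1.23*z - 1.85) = 12.0454*z^5 + 11.2753*z^4 - 13.0334*z^3 - 16.374*z^2 + 2.2758*z + 6.6785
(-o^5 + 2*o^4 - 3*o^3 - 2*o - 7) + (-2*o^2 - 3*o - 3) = -o^5 + 2*o^4 - 3*o^3 - 2*o^2 - 5*o - 10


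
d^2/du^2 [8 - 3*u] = 0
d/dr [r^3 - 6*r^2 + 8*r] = 3*r^2 - 12*r + 8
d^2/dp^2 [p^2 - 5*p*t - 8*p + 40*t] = 2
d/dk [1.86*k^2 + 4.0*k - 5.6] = 3.72*k + 4.0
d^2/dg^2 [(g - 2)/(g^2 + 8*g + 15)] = 2*(4*(g - 2)*(g + 4)^2 - 3*(g + 2)*(g^2 + 8*g + 15))/(g^2 + 8*g + 15)^3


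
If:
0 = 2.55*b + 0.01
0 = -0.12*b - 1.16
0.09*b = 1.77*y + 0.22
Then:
No Solution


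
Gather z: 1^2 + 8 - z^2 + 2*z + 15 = -z^2 + 2*z + 24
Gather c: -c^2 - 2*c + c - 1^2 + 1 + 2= -c^2 - c + 2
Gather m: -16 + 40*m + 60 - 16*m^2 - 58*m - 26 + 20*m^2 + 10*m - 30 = 4*m^2 - 8*m - 12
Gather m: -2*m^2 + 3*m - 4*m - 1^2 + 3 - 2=-2*m^2 - m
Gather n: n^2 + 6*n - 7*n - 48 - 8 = n^2 - n - 56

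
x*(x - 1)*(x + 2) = x^3 + x^2 - 2*x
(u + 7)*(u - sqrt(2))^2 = u^3 - 2*sqrt(2)*u^2 + 7*u^2 - 14*sqrt(2)*u + 2*u + 14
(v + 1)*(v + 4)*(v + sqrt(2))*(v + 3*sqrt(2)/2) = v^4 + 5*sqrt(2)*v^3/2 + 5*v^3 + 7*v^2 + 25*sqrt(2)*v^2/2 + 10*sqrt(2)*v + 15*v + 12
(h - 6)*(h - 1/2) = h^2 - 13*h/2 + 3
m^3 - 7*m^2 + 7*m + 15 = (m - 5)*(m - 3)*(m + 1)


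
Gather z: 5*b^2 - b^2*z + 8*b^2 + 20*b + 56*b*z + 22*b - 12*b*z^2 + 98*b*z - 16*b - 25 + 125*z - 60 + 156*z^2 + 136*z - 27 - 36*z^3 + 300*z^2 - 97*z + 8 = 13*b^2 + 26*b - 36*z^3 + z^2*(456 - 12*b) + z*(-b^2 + 154*b + 164) - 104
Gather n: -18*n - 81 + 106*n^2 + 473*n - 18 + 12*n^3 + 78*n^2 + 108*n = 12*n^3 + 184*n^2 + 563*n - 99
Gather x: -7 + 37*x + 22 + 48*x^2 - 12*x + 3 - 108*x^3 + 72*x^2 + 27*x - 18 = -108*x^3 + 120*x^2 + 52*x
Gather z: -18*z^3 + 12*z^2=-18*z^3 + 12*z^2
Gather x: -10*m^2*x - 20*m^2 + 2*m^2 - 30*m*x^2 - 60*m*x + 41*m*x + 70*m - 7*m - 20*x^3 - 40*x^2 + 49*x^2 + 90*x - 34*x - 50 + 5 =-18*m^2 + 63*m - 20*x^3 + x^2*(9 - 30*m) + x*(-10*m^2 - 19*m + 56) - 45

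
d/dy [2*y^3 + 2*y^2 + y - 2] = 6*y^2 + 4*y + 1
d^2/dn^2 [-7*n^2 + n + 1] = -14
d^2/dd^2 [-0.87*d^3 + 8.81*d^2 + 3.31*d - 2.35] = 17.62 - 5.22*d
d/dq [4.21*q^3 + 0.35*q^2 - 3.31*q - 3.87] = 12.63*q^2 + 0.7*q - 3.31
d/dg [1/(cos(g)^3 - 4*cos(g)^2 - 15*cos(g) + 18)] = (3*cos(g)^2 - 8*cos(g) - 15)*sin(g)/(cos(g)^3 - 4*cos(g)^2 - 15*cos(g) + 18)^2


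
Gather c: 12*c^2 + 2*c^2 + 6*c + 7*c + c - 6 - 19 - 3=14*c^2 + 14*c - 28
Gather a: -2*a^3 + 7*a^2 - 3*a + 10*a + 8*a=-2*a^3 + 7*a^2 + 15*a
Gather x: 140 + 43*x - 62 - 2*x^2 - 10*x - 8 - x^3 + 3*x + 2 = -x^3 - 2*x^2 + 36*x + 72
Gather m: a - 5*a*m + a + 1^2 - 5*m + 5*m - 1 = -5*a*m + 2*a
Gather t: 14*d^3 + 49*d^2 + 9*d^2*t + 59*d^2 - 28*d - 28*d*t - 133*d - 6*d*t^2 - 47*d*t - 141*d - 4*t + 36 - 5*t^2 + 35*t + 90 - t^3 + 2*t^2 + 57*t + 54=14*d^3 + 108*d^2 - 302*d - t^3 + t^2*(-6*d - 3) + t*(9*d^2 - 75*d + 88) + 180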